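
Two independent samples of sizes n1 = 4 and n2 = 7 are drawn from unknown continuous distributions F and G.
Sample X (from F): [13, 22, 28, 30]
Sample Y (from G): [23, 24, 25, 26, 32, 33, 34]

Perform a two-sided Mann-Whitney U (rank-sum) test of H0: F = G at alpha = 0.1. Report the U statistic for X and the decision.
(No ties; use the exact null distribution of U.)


Step 1: Combine and sort all 11 observations; assign midranks.
sorted (value, group): (13,X), (22,X), (23,Y), (24,Y), (25,Y), (26,Y), (28,X), (30,X), (32,Y), (33,Y), (34,Y)
ranks: 13->1, 22->2, 23->3, 24->4, 25->5, 26->6, 28->7, 30->8, 32->9, 33->10, 34->11
Step 2: Rank sum for X: R1 = 1 + 2 + 7 + 8 = 18.
Step 3: U_X = R1 - n1(n1+1)/2 = 18 - 4*5/2 = 18 - 10 = 8.
       U_Y = n1*n2 - U_X = 28 - 8 = 20.
Step 4: No ties, so the exact null distribution of U (based on enumerating the C(11,4) = 330 equally likely rank assignments) gives the two-sided p-value.
Step 5: p-value = 0.315152; compare to alpha = 0.1. fail to reject H0.

U_X = 8, p = 0.315152, fail to reject H0 at alpha = 0.1.


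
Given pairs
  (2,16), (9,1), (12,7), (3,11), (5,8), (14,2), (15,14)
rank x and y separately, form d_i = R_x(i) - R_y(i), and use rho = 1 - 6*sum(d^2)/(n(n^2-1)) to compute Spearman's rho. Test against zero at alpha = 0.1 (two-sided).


Step 1: Rank x and y separately (midranks; no ties here).
rank(x): 2->1, 9->4, 12->5, 3->2, 5->3, 14->6, 15->7
rank(y): 16->7, 1->1, 7->3, 11->5, 8->4, 2->2, 14->6
Step 2: d_i = R_x(i) - R_y(i); compute d_i^2.
  (1-7)^2=36, (4-1)^2=9, (5-3)^2=4, (2-5)^2=9, (3-4)^2=1, (6-2)^2=16, (7-6)^2=1
sum(d^2) = 76.
Step 3: rho = 1 - 6*76 / (7*(7^2 - 1)) = 1 - 456/336 = -0.357143.
Step 4: Under H0, t = rho * sqrt((n-2)/(1-rho^2)) = -0.8550 ~ t(5).
Step 5: Two-sided p-value from the t-distribution with 5 df = 0.431611.
Step 6: alpha = 0.1. fail to reject H0.

rho = -0.3571, p = 0.431611, fail to reject H0 at alpha = 0.1.


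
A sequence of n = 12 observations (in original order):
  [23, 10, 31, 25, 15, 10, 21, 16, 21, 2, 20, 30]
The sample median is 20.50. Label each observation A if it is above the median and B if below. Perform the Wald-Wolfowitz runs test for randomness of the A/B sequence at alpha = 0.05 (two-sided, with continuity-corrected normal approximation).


Step 1: Compute median = 20.50; label A = above, B = below.
Labels in order: ABAABBABABBA  (n_A = 6, n_B = 6)
Step 2: Count runs R = 9.
Step 3: Under H0 (random ordering), E[R] = 2*n_A*n_B/(n_A+n_B) + 1 = 2*6*6/12 + 1 = 7.0000.
        Var[R] = 2*n_A*n_B*(2*n_A*n_B - n_A - n_B) / ((n_A+n_B)^2 * (n_A+n_B-1)) = 4320/1584 = 2.7273.
        SD[R] = 1.6514.
Step 4: Continuity-corrected z = (R - 0.5 - E[R]) / SD[R] = (9 - 0.5 - 7.0000) / 1.6514 = 0.9083.
Step 5: Two-sided p-value via normal approximation = 2*(1 - Phi(|z|)) = 0.363722.
Step 6: alpha = 0.05. fail to reject H0.

R = 9, z = 0.9083, p = 0.363722, fail to reject H0.


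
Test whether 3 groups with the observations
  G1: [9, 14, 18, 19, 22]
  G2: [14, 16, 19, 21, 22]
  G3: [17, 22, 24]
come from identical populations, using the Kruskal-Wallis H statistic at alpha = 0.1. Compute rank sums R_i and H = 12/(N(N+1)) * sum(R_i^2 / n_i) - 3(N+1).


Step 1: Combine all N = 13 observations and assign midranks.
sorted (value, group, rank): (9,G1,1), (14,G1,2.5), (14,G2,2.5), (16,G2,4), (17,G3,5), (18,G1,6), (19,G1,7.5), (19,G2,7.5), (21,G2,9), (22,G1,11), (22,G2,11), (22,G3,11), (24,G3,13)
Step 2: Sum ranks within each group.
R_1 = 28 (n_1 = 5)
R_2 = 34 (n_2 = 5)
R_3 = 29 (n_3 = 3)
Step 3: H = 12/(N(N+1)) * sum(R_i^2/n_i) - 3(N+1)
     = 12/(13*14) * (28^2/5 + 34^2/5 + 29^2/3) - 3*14
     = 0.065934 * 668.333 - 42
     = 2.065934.
Step 4: Ties present; correction factor C = 1 - 36/(13^3 - 13) = 0.983516. Corrected H = 2.065934 / 0.983516 = 2.100559.
Step 5: Under H0, H ~ chi^2(2); p-value = 0.349840.
Step 6: alpha = 0.1. fail to reject H0.

H = 2.1006, df = 2, p = 0.349840, fail to reject H0.


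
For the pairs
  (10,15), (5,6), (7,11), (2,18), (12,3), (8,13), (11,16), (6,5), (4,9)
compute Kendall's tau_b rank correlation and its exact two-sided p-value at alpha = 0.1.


Step 1: Enumerate the 36 unordered pairs (i,j) with i<j and classify each by sign(x_j-x_i) * sign(y_j-y_i).
  (1,2):dx=-5,dy=-9->C; (1,3):dx=-3,dy=-4->C; (1,4):dx=-8,dy=+3->D; (1,5):dx=+2,dy=-12->D
  (1,6):dx=-2,dy=-2->C; (1,7):dx=+1,dy=+1->C; (1,8):dx=-4,dy=-10->C; (1,9):dx=-6,dy=-6->C
  (2,3):dx=+2,dy=+5->C; (2,4):dx=-3,dy=+12->D; (2,5):dx=+7,dy=-3->D; (2,6):dx=+3,dy=+7->C
  (2,7):dx=+6,dy=+10->C; (2,8):dx=+1,dy=-1->D; (2,9):dx=-1,dy=+3->D; (3,4):dx=-5,dy=+7->D
  (3,5):dx=+5,dy=-8->D; (3,6):dx=+1,dy=+2->C; (3,7):dx=+4,dy=+5->C; (3,8):dx=-1,dy=-6->C
  (3,9):dx=-3,dy=-2->C; (4,5):dx=+10,dy=-15->D; (4,6):dx=+6,dy=-5->D; (4,7):dx=+9,dy=-2->D
  (4,8):dx=+4,dy=-13->D; (4,9):dx=+2,dy=-9->D; (5,6):dx=-4,dy=+10->D; (5,7):dx=-1,dy=+13->D
  (5,8):dx=-6,dy=+2->D; (5,9):dx=-8,dy=+6->D; (6,7):dx=+3,dy=+3->C; (6,8):dx=-2,dy=-8->C
  (6,9):dx=-4,dy=-4->C; (7,8):dx=-5,dy=-11->C; (7,9):dx=-7,dy=-7->C; (8,9):dx=-2,dy=+4->D
Step 2: C = 18, D = 18, total pairs = 36.
Step 3: tau = (C - D)/(n(n-1)/2) = (18 - 18)/36 = 0.000000.
Step 4: Exact two-sided p-value (enumerate n! = 362880 permutations of y under H0): p = 1.000000.
Step 5: alpha = 0.1. fail to reject H0.

tau_b = 0.0000 (C=18, D=18), p = 1.000000, fail to reject H0.


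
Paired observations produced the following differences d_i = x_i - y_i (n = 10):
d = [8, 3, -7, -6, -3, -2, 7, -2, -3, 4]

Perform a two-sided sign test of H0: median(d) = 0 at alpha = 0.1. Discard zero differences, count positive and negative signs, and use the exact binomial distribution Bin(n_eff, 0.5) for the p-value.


Step 1: Discard zero differences. Original n = 10; n_eff = number of nonzero differences = 10.
Nonzero differences (with sign): +8, +3, -7, -6, -3, -2, +7, -2, -3, +4
Step 2: Count signs: positive = 4, negative = 6.
Step 3: Under H0: P(positive) = 0.5, so the number of positives S ~ Bin(10, 0.5).
Step 4: Two-sided exact p-value = sum of Bin(10,0.5) probabilities at or below the observed probability = 0.753906.
Step 5: alpha = 0.1. fail to reject H0.

n_eff = 10, pos = 4, neg = 6, p = 0.753906, fail to reject H0.


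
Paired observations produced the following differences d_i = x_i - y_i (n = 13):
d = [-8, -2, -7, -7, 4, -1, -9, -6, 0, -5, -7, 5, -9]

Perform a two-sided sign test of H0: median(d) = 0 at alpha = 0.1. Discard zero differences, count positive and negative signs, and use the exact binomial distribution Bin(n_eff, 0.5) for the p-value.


Step 1: Discard zero differences. Original n = 13; n_eff = number of nonzero differences = 12.
Nonzero differences (with sign): -8, -2, -7, -7, +4, -1, -9, -6, -5, -7, +5, -9
Step 2: Count signs: positive = 2, negative = 10.
Step 3: Under H0: P(positive) = 0.5, so the number of positives S ~ Bin(12, 0.5).
Step 4: Two-sided exact p-value = sum of Bin(12,0.5) probabilities at or below the observed probability = 0.038574.
Step 5: alpha = 0.1. reject H0.

n_eff = 12, pos = 2, neg = 10, p = 0.038574, reject H0.


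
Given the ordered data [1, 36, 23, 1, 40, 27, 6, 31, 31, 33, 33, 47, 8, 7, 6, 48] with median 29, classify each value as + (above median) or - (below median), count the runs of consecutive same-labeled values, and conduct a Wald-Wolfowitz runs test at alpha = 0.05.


Step 1: Compute median = 29; label A = above, B = below.
Labels in order: BABBABBAAAAABBBA  (n_A = 8, n_B = 8)
Step 2: Count runs R = 8.
Step 3: Under H0 (random ordering), E[R] = 2*n_A*n_B/(n_A+n_B) + 1 = 2*8*8/16 + 1 = 9.0000.
        Var[R] = 2*n_A*n_B*(2*n_A*n_B - n_A - n_B) / ((n_A+n_B)^2 * (n_A+n_B-1)) = 14336/3840 = 3.7333.
        SD[R] = 1.9322.
Step 4: Continuity-corrected z = (R + 0.5 - E[R]) / SD[R] = (8 + 0.5 - 9.0000) / 1.9322 = -0.2588.
Step 5: Two-sided p-value via normal approximation = 2*(1 - Phi(|z|)) = 0.795809.
Step 6: alpha = 0.05. fail to reject H0.

R = 8, z = -0.2588, p = 0.795809, fail to reject H0.


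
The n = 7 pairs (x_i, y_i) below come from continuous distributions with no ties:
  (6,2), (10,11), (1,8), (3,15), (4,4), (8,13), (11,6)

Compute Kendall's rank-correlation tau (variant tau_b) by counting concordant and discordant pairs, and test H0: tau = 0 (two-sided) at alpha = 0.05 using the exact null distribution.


Step 1: Enumerate the 21 unordered pairs (i,j) with i<j and classify each by sign(x_j-x_i) * sign(y_j-y_i).
  (1,2):dx=+4,dy=+9->C; (1,3):dx=-5,dy=+6->D; (1,4):dx=-3,dy=+13->D; (1,5):dx=-2,dy=+2->D
  (1,6):dx=+2,dy=+11->C; (1,7):dx=+5,dy=+4->C; (2,3):dx=-9,dy=-3->C; (2,4):dx=-7,dy=+4->D
  (2,5):dx=-6,dy=-7->C; (2,6):dx=-2,dy=+2->D; (2,7):dx=+1,dy=-5->D; (3,4):dx=+2,dy=+7->C
  (3,5):dx=+3,dy=-4->D; (3,6):dx=+7,dy=+5->C; (3,7):dx=+10,dy=-2->D; (4,5):dx=+1,dy=-11->D
  (4,6):dx=+5,dy=-2->D; (4,7):dx=+8,dy=-9->D; (5,6):dx=+4,dy=+9->C; (5,7):dx=+7,dy=+2->C
  (6,7):dx=+3,dy=-7->D
Step 2: C = 9, D = 12, total pairs = 21.
Step 3: tau = (C - D)/(n(n-1)/2) = (9 - 12)/21 = -0.142857.
Step 4: Exact two-sided p-value (enumerate n! = 5040 permutations of y under H0): p = 0.772619.
Step 5: alpha = 0.05. fail to reject H0.

tau_b = -0.1429 (C=9, D=12), p = 0.772619, fail to reject H0.


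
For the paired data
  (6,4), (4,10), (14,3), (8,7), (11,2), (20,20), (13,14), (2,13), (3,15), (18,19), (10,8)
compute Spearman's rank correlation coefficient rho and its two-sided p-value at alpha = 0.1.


Step 1: Rank x and y separately (midranks; no ties here).
rank(x): 6->4, 4->3, 14->9, 8->5, 11->7, 20->11, 13->8, 2->1, 3->2, 18->10, 10->6
rank(y): 4->3, 10->6, 3->2, 7->4, 2->1, 20->11, 14->8, 13->7, 15->9, 19->10, 8->5
Step 2: d_i = R_x(i) - R_y(i); compute d_i^2.
  (4-3)^2=1, (3-6)^2=9, (9-2)^2=49, (5-4)^2=1, (7-1)^2=36, (11-11)^2=0, (8-8)^2=0, (1-7)^2=36, (2-9)^2=49, (10-10)^2=0, (6-5)^2=1
sum(d^2) = 182.
Step 3: rho = 1 - 6*182 / (11*(11^2 - 1)) = 1 - 1092/1320 = 0.172727.
Step 4: Under H0, t = rho * sqrt((n-2)/(1-rho^2)) = 0.5261 ~ t(9).
Step 5: Two-sided p-value from the t-distribution with 9 df = 0.611542.
Step 6: alpha = 0.1. fail to reject H0.

rho = 0.1727, p = 0.611542, fail to reject H0 at alpha = 0.1.


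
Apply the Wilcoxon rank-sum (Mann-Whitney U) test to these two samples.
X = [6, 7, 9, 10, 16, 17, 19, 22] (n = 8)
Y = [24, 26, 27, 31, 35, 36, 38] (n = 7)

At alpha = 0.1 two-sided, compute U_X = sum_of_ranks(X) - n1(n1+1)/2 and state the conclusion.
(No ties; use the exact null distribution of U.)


Step 1: Combine and sort all 15 observations; assign midranks.
sorted (value, group): (6,X), (7,X), (9,X), (10,X), (16,X), (17,X), (19,X), (22,X), (24,Y), (26,Y), (27,Y), (31,Y), (35,Y), (36,Y), (38,Y)
ranks: 6->1, 7->2, 9->3, 10->4, 16->5, 17->6, 19->7, 22->8, 24->9, 26->10, 27->11, 31->12, 35->13, 36->14, 38->15
Step 2: Rank sum for X: R1 = 1 + 2 + 3 + 4 + 5 + 6 + 7 + 8 = 36.
Step 3: U_X = R1 - n1(n1+1)/2 = 36 - 8*9/2 = 36 - 36 = 0.
       U_Y = n1*n2 - U_X = 56 - 0 = 56.
Step 4: No ties, so the exact null distribution of U (based on enumerating the C(15,8) = 6435 equally likely rank assignments) gives the two-sided p-value.
Step 5: p-value = 0.000311; compare to alpha = 0.1. reject H0.

U_X = 0, p = 0.000311, reject H0 at alpha = 0.1.


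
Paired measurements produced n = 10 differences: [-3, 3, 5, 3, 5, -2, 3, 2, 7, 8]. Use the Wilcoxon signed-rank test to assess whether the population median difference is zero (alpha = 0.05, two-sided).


Step 1: Drop any zero differences (none here) and take |d_i|.
|d| = [3, 3, 5, 3, 5, 2, 3, 2, 7, 8]
Step 2: Midrank |d_i| (ties get averaged ranks).
ranks: |3|->4.5, |3|->4.5, |5|->7.5, |3|->4.5, |5|->7.5, |2|->1.5, |3|->4.5, |2|->1.5, |7|->9, |8|->10
Step 3: Attach original signs; sum ranks with positive sign and with negative sign.
W+ = 4.5 + 7.5 + 4.5 + 7.5 + 4.5 + 1.5 + 9 + 10 = 49
W- = 4.5 + 1.5 = 6
(Check: W+ + W- = 55 should equal n(n+1)/2 = 55.)
Step 4: Test statistic W = min(W+, W-) = 6.
Step 5: Ties in |d|, so use the tie-corrected normal approximation.
        E[W] = n(n+1)/4 = 10*11/4 = 27.5.
        Tie groups: |d|=2 (t=2), |d|=3 (t=4), |d|=5 (t=2); sum(t^3 - t) = 72.
        Var[W] = n(n+1)(2n+1)/24 - sum(t^3-t)/48 = 2310/24 - 72/48 = 94.75.
        z = (W - E[W]) / sqrt(Var[W]) = (6 - 27.5) / 9.7340 = -2.2088.
        Two-sided p = 2*Phi(z) = 0.027191.
Step 6: alpha = 0.05. reject H0.

W+ = 49, W- = 6, W = min = 6, p = 0.027191, reject H0.


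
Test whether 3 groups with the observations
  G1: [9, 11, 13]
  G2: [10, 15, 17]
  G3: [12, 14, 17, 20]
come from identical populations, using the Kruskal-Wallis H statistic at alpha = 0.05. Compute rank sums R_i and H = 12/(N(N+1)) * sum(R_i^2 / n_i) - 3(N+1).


Step 1: Combine all N = 10 observations and assign midranks.
sorted (value, group, rank): (9,G1,1), (10,G2,2), (11,G1,3), (12,G3,4), (13,G1,5), (14,G3,6), (15,G2,7), (17,G2,8.5), (17,G3,8.5), (20,G3,10)
Step 2: Sum ranks within each group.
R_1 = 9 (n_1 = 3)
R_2 = 17.5 (n_2 = 3)
R_3 = 28.5 (n_3 = 4)
Step 3: H = 12/(N(N+1)) * sum(R_i^2/n_i) - 3(N+1)
     = 12/(10*11) * (9^2/3 + 17.5^2/3 + 28.5^2/4) - 3*11
     = 0.109091 * 332.146 - 33
     = 3.234091.
Step 4: Ties present; correction factor C = 1 - 6/(10^3 - 10) = 0.993939. Corrected H = 3.234091 / 0.993939 = 3.253811.
Step 5: Under H0, H ~ chi^2(2); p-value = 0.196537.
Step 6: alpha = 0.05. fail to reject H0.

H = 3.2538, df = 2, p = 0.196537, fail to reject H0.


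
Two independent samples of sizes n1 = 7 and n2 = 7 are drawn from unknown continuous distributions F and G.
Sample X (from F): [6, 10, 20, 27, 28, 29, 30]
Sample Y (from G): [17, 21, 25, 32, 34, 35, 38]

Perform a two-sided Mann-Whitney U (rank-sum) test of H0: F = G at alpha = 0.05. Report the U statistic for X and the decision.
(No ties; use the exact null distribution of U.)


Step 1: Combine and sort all 14 observations; assign midranks.
sorted (value, group): (6,X), (10,X), (17,Y), (20,X), (21,Y), (25,Y), (27,X), (28,X), (29,X), (30,X), (32,Y), (34,Y), (35,Y), (38,Y)
ranks: 6->1, 10->2, 17->3, 20->4, 21->5, 25->6, 27->7, 28->8, 29->9, 30->10, 32->11, 34->12, 35->13, 38->14
Step 2: Rank sum for X: R1 = 1 + 2 + 4 + 7 + 8 + 9 + 10 = 41.
Step 3: U_X = R1 - n1(n1+1)/2 = 41 - 7*8/2 = 41 - 28 = 13.
       U_Y = n1*n2 - U_X = 49 - 13 = 36.
Step 4: No ties, so the exact null distribution of U (based on enumerating the C(14,7) = 3432 equally likely rank assignments) gives the two-sided p-value.
Step 5: p-value = 0.164918; compare to alpha = 0.05. fail to reject H0.

U_X = 13, p = 0.164918, fail to reject H0 at alpha = 0.05.


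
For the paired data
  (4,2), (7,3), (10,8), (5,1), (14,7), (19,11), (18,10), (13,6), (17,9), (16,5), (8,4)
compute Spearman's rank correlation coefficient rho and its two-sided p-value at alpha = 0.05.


Step 1: Rank x and y separately (midranks; no ties here).
rank(x): 4->1, 7->3, 10->5, 5->2, 14->7, 19->11, 18->10, 13->6, 17->9, 16->8, 8->4
rank(y): 2->2, 3->3, 8->8, 1->1, 7->7, 11->11, 10->10, 6->6, 9->9, 5->5, 4->4
Step 2: d_i = R_x(i) - R_y(i); compute d_i^2.
  (1-2)^2=1, (3-3)^2=0, (5-8)^2=9, (2-1)^2=1, (7-7)^2=0, (11-11)^2=0, (10-10)^2=0, (6-6)^2=0, (9-9)^2=0, (8-5)^2=9, (4-4)^2=0
sum(d^2) = 20.
Step 3: rho = 1 - 6*20 / (11*(11^2 - 1)) = 1 - 120/1320 = 0.909091.
Step 4: Under H0, t = rho * sqrt((n-2)/(1-rho^2)) = 6.5465 ~ t(9).
Step 5: Two-sided p-value from the t-distribution with 9 df = 0.000106.
Step 6: alpha = 0.05. reject H0.

rho = 0.9091, p = 0.000106, reject H0 at alpha = 0.05.


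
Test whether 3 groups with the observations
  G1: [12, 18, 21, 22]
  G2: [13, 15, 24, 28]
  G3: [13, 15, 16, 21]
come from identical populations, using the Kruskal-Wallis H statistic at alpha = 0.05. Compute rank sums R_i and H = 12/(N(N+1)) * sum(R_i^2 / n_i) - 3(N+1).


Step 1: Combine all N = 12 observations and assign midranks.
sorted (value, group, rank): (12,G1,1), (13,G2,2.5), (13,G3,2.5), (15,G2,4.5), (15,G3,4.5), (16,G3,6), (18,G1,7), (21,G1,8.5), (21,G3,8.5), (22,G1,10), (24,G2,11), (28,G2,12)
Step 2: Sum ranks within each group.
R_1 = 26.5 (n_1 = 4)
R_2 = 30 (n_2 = 4)
R_3 = 21.5 (n_3 = 4)
Step 3: H = 12/(N(N+1)) * sum(R_i^2/n_i) - 3(N+1)
     = 12/(12*13) * (26.5^2/4 + 30^2/4 + 21.5^2/4) - 3*13
     = 0.076923 * 516.125 - 39
     = 0.701923.
Step 4: Ties present; correction factor C = 1 - 18/(12^3 - 12) = 0.989510. Corrected H = 0.701923 / 0.989510 = 0.709364.
Step 5: Under H0, H ~ chi^2(2); p-value = 0.701396.
Step 6: alpha = 0.05. fail to reject H0.

H = 0.7094, df = 2, p = 0.701396, fail to reject H0.


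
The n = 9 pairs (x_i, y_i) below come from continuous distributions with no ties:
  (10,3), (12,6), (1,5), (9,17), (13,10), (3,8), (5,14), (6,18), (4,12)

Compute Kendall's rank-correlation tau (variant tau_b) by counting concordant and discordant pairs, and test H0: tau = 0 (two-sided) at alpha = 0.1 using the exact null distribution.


Step 1: Enumerate the 36 unordered pairs (i,j) with i<j and classify each by sign(x_j-x_i) * sign(y_j-y_i).
  (1,2):dx=+2,dy=+3->C; (1,3):dx=-9,dy=+2->D; (1,4):dx=-1,dy=+14->D; (1,5):dx=+3,dy=+7->C
  (1,6):dx=-7,dy=+5->D; (1,7):dx=-5,dy=+11->D; (1,8):dx=-4,dy=+15->D; (1,9):dx=-6,dy=+9->D
  (2,3):dx=-11,dy=-1->C; (2,4):dx=-3,dy=+11->D; (2,5):dx=+1,dy=+4->C; (2,6):dx=-9,dy=+2->D
  (2,7):dx=-7,dy=+8->D; (2,8):dx=-6,dy=+12->D; (2,9):dx=-8,dy=+6->D; (3,4):dx=+8,dy=+12->C
  (3,5):dx=+12,dy=+5->C; (3,6):dx=+2,dy=+3->C; (3,7):dx=+4,dy=+9->C; (3,8):dx=+5,dy=+13->C
  (3,9):dx=+3,dy=+7->C; (4,5):dx=+4,dy=-7->D; (4,6):dx=-6,dy=-9->C; (4,7):dx=-4,dy=-3->C
  (4,8):dx=-3,dy=+1->D; (4,9):dx=-5,dy=-5->C; (5,6):dx=-10,dy=-2->C; (5,7):dx=-8,dy=+4->D
  (5,8):dx=-7,dy=+8->D; (5,9):dx=-9,dy=+2->D; (6,7):dx=+2,dy=+6->C; (6,8):dx=+3,dy=+10->C
  (6,9):dx=+1,dy=+4->C; (7,8):dx=+1,dy=+4->C; (7,9):dx=-1,dy=-2->C; (8,9):dx=-2,dy=-6->C
Step 2: C = 20, D = 16, total pairs = 36.
Step 3: tau = (C - D)/(n(n-1)/2) = (20 - 16)/36 = 0.111111.
Step 4: Exact two-sided p-value (enumerate n! = 362880 permutations of y under H0): p = 0.761414.
Step 5: alpha = 0.1. fail to reject H0.

tau_b = 0.1111 (C=20, D=16), p = 0.761414, fail to reject H0.


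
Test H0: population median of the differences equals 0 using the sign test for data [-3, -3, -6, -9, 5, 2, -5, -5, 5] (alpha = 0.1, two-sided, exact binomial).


Step 1: Discard zero differences. Original n = 9; n_eff = number of nonzero differences = 9.
Nonzero differences (with sign): -3, -3, -6, -9, +5, +2, -5, -5, +5
Step 2: Count signs: positive = 3, negative = 6.
Step 3: Under H0: P(positive) = 0.5, so the number of positives S ~ Bin(9, 0.5).
Step 4: Two-sided exact p-value = sum of Bin(9,0.5) probabilities at or below the observed probability = 0.507812.
Step 5: alpha = 0.1. fail to reject H0.

n_eff = 9, pos = 3, neg = 6, p = 0.507812, fail to reject H0.


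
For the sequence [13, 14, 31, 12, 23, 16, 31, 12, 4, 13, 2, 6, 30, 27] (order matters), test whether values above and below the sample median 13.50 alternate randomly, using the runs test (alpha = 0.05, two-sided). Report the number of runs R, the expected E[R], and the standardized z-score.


Step 1: Compute median = 13.50; label A = above, B = below.
Labels in order: BAABAAABBBBBAA  (n_A = 7, n_B = 7)
Step 2: Count runs R = 6.
Step 3: Under H0 (random ordering), E[R] = 2*n_A*n_B/(n_A+n_B) + 1 = 2*7*7/14 + 1 = 8.0000.
        Var[R] = 2*n_A*n_B*(2*n_A*n_B - n_A - n_B) / ((n_A+n_B)^2 * (n_A+n_B-1)) = 8232/2548 = 3.2308.
        SD[R] = 1.7974.
Step 4: Continuity-corrected z = (R + 0.5 - E[R]) / SD[R] = (6 + 0.5 - 8.0000) / 1.7974 = -0.8345.
Step 5: Two-sided p-value via normal approximation = 2*(1 - Phi(|z|)) = 0.403986.
Step 6: alpha = 0.05. fail to reject H0.

R = 6, z = -0.8345, p = 0.403986, fail to reject H0.


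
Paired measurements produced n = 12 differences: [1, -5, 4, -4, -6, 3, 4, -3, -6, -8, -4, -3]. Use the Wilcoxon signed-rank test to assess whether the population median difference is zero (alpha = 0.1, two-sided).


Step 1: Drop any zero differences (none here) and take |d_i|.
|d| = [1, 5, 4, 4, 6, 3, 4, 3, 6, 8, 4, 3]
Step 2: Midrank |d_i| (ties get averaged ranks).
ranks: |1|->1, |5|->9, |4|->6.5, |4|->6.5, |6|->10.5, |3|->3, |4|->6.5, |3|->3, |6|->10.5, |8|->12, |4|->6.5, |3|->3
Step 3: Attach original signs; sum ranks with positive sign and with negative sign.
W+ = 1 + 6.5 + 3 + 6.5 = 17
W- = 9 + 6.5 + 10.5 + 3 + 10.5 + 12 + 6.5 + 3 = 61
(Check: W+ + W- = 78 should equal n(n+1)/2 = 78.)
Step 4: Test statistic W = min(W+, W-) = 17.
Step 5: Ties in |d|, so use the tie-corrected normal approximation.
        E[W] = n(n+1)/4 = 12*13/4 = 39.
        Tie groups: |d|=3 (t=3), |d|=4 (t=4), |d|=6 (t=2); sum(t^3 - t) = 90.
        Var[W] = n(n+1)(2n+1)/24 - sum(t^3-t)/48 = 3900/24 - 90/48 = 160.625.
        z = (W - E[W]) / sqrt(Var[W]) = (17 - 39) / 12.6738 = -1.7359.
        Two-sided p = 2*Phi(z) = 0.082588.
Step 6: alpha = 0.1. reject H0.

W+ = 17, W- = 61, W = min = 17, p = 0.082588, reject H0.


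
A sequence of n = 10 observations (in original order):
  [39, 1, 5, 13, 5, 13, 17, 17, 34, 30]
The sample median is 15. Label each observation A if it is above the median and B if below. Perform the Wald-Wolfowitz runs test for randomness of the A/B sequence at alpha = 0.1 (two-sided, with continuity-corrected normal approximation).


Step 1: Compute median = 15; label A = above, B = below.
Labels in order: ABBBBBAAAA  (n_A = 5, n_B = 5)
Step 2: Count runs R = 3.
Step 3: Under H0 (random ordering), E[R] = 2*n_A*n_B/(n_A+n_B) + 1 = 2*5*5/10 + 1 = 6.0000.
        Var[R] = 2*n_A*n_B*(2*n_A*n_B - n_A - n_B) / ((n_A+n_B)^2 * (n_A+n_B-1)) = 2000/900 = 2.2222.
        SD[R] = 1.4907.
Step 4: Continuity-corrected z = (R + 0.5 - E[R]) / SD[R] = (3 + 0.5 - 6.0000) / 1.4907 = -1.6771.
Step 5: Two-sided p-value via normal approximation = 2*(1 - Phi(|z|)) = 0.093533.
Step 6: alpha = 0.1. reject H0.

R = 3, z = -1.6771, p = 0.093533, reject H0.


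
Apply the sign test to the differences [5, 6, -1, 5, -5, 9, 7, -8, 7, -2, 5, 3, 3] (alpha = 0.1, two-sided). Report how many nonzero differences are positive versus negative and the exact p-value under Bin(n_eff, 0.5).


Step 1: Discard zero differences. Original n = 13; n_eff = number of nonzero differences = 13.
Nonzero differences (with sign): +5, +6, -1, +5, -5, +9, +7, -8, +7, -2, +5, +3, +3
Step 2: Count signs: positive = 9, negative = 4.
Step 3: Under H0: P(positive) = 0.5, so the number of positives S ~ Bin(13, 0.5).
Step 4: Two-sided exact p-value = sum of Bin(13,0.5) probabilities at or below the observed probability = 0.266846.
Step 5: alpha = 0.1. fail to reject H0.

n_eff = 13, pos = 9, neg = 4, p = 0.266846, fail to reject H0.


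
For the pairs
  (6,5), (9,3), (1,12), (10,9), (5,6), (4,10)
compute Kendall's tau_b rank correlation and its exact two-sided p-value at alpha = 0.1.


Step 1: Enumerate the 15 unordered pairs (i,j) with i<j and classify each by sign(x_j-x_i) * sign(y_j-y_i).
  (1,2):dx=+3,dy=-2->D; (1,3):dx=-5,dy=+7->D; (1,4):dx=+4,dy=+4->C; (1,5):dx=-1,dy=+1->D
  (1,6):dx=-2,dy=+5->D; (2,3):dx=-8,dy=+9->D; (2,4):dx=+1,dy=+6->C; (2,5):dx=-4,dy=+3->D
  (2,6):dx=-5,dy=+7->D; (3,4):dx=+9,dy=-3->D; (3,5):dx=+4,dy=-6->D; (3,6):dx=+3,dy=-2->D
  (4,5):dx=-5,dy=-3->C; (4,6):dx=-6,dy=+1->D; (5,6):dx=-1,dy=+4->D
Step 2: C = 3, D = 12, total pairs = 15.
Step 3: tau = (C - D)/(n(n-1)/2) = (3 - 12)/15 = -0.600000.
Step 4: Exact two-sided p-value (enumerate n! = 720 permutations of y under H0): p = 0.136111.
Step 5: alpha = 0.1. fail to reject H0.

tau_b = -0.6000 (C=3, D=12), p = 0.136111, fail to reject H0.


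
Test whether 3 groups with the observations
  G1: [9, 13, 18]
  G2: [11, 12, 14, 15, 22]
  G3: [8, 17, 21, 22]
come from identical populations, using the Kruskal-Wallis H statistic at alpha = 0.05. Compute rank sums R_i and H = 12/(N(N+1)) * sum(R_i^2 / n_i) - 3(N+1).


Step 1: Combine all N = 12 observations and assign midranks.
sorted (value, group, rank): (8,G3,1), (9,G1,2), (11,G2,3), (12,G2,4), (13,G1,5), (14,G2,6), (15,G2,7), (17,G3,8), (18,G1,9), (21,G3,10), (22,G2,11.5), (22,G3,11.5)
Step 2: Sum ranks within each group.
R_1 = 16 (n_1 = 3)
R_2 = 31.5 (n_2 = 5)
R_3 = 30.5 (n_3 = 4)
Step 3: H = 12/(N(N+1)) * sum(R_i^2/n_i) - 3(N+1)
     = 12/(12*13) * (16^2/3 + 31.5^2/5 + 30.5^2/4) - 3*13
     = 0.076923 * 516.346 - 39
     = 0.718910.
Step 4: Ties present; correction factor C = 1 - 6/(12^3 - 12) = 0.996503. Corrected H = 0.718910 / 0.996503 = 0.721433.
Step 5: Under H0, H ~ chi^2(2); p-value = 0.697177.
Step 6: alpha = 0.05. fail to reject H0.

H = 0.7214, df = 2, p = 0.697177, fail to reject H0.


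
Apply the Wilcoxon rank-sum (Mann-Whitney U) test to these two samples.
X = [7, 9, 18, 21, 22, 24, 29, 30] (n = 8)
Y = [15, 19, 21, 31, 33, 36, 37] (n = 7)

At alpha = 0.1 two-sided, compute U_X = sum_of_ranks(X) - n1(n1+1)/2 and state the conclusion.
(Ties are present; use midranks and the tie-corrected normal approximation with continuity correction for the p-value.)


Step 1: Combine and sort all 15 observations; assign midranks.
sorted (value, group): (7,X), (9,X), (15,Y), (18,X), (19,Y), (21,X), (21,Y), (22,X), (24,X), (29,X), (30,X), (31,Y), (33,Y), (36,Y), (37,Y)
ranks: 7->1, 9->2, 15->3, 18->4, 19->5, 21->6.5, 21->6.5, 22->8, 24->9, 29->10, 30->11, 31->12, 33->13, 36->14, 37->15
Step 2: Rank sum for X: R1 = 1 + 2 + 4 + 6.5 + 8 + 9 + 10 + 11 = 51.5.
Step 3: U_X = R1 - n1(n1+1)/2 = 51.5 - 8*9/2 = 51.5 - 36 = 15.5.
       U_Y = n1*n2 - U_X = 56 - 15.5 = 40.5.
Step 4: Ties are present, so use the tie-corrected normal approximation (with continuity correction) for the p-value.
Step 5: p-value = 0.164537; compare to alpha = 0.1. fail to reject H0.

U_X = 15.5, p = 0.164537, fail to reject H0 at alpha = 0.1.


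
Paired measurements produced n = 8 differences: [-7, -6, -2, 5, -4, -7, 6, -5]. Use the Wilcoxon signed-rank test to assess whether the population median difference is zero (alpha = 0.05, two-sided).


Step 1: Drop any zero differences (none here) and take |d_i|.
|d| = [7, 6, 2, 5, 4, 7, 6, 5]
Step 2: Midrank |d_i| (ties get averaged ranks).
ranks: |7|->7.5, |6|->5.5, |2|->1, |5|->3.5, |4|->2, |7|->7.5, |6|->5.5, |5|->3.5
Step 3: Attach original signs; sum ranks with positive sign and with negative sign.
W+ = 3.5 + 5.5 = 9
W- = 7.5 + 5.5 + 1 + 2 + 7.5 + 3.5 = 27
(Check: W+ + W- = 36 should equal n(n+1)/2 = 36.)
Step 4: Test statistic W = min(W+, W-) = 9.
Step 5: Ties in |d|, so use the tie-corrected normal approximation.
        E[W] = n(n+1)/4 = 8*9/4 = 18.
        Tie groups: |d|=5 (t=2), |d|=6 (t=2), |d|=7 (t=2); sum(t^3 - t) = 18.
        Var[W] = n(n+1)(2n+1)/24 - sum(t^3-t)/48 = 1224/24 - 18/48 = 50.625.
        z = (W - E[W]) / sqrt(Var[W]) = (9 - 18) / 7.1151 = -1.2649.
        Two-sided p = 2*Phi(z) = 0.205903.
Step 6: alpha = 0.05. fail to reject H0.

W+ = 9, W- = 27, W = min = 9, p = 0.205903, fail to reject H0.


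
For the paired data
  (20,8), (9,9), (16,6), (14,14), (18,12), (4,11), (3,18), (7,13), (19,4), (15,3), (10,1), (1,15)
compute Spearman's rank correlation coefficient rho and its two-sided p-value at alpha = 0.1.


Step 1: Rank x and y separately (midranks; no ties here).
rank(x): 20->12, 9->5, 16->9, 14->7, 18->10, 4->3, 3->2, 7->4, 19->11, 15->8, 10->6, 1->1
rank(y): 8->5, 9->6, 6->4, 14->10, 12->8, 11->7, 18->12, 13->9, 4->3, 3->2, 1->1, 15->11
Step 2: d_i = R_x(i) - R_y(i); compute d_i^2.
  (12-5)^2=49, (5-6)^2=1, (9-4)^2=25, (7-10)^2=9, (10-8)^2=4, (3-7)^2=16, (2-12)^2=100, (4-9)^2=25, (11-3)^2=64, (8-2)^2=36, (6-1)^2=25, (1-11)^2=100
sum(d^2) = 454.
Step 3: rho = 1 - 6*454 / (12*(12^2 - 1)) = 1 - 2724/1716 = -0.587413.
Step 4: Under H0, t = rho * sqrt((n-2)/(1-rho^2)) = -2.2953 ~ t(10).
Step 5: Two-sided p-value from the t-distribution with 10 df = 0.044609.
Step 6: alpha = 0.1. reject H0.

rho = -0.5874, p = 0.044609, reject H0 at alpha = 0.1.


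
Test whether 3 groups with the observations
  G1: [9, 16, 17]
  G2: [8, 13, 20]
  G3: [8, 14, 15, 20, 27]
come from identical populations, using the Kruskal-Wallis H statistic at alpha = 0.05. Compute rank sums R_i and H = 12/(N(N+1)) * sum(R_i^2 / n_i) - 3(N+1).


Step 1: Combine all N = 11 observations and assign midranks.
sorted (value, group, rank): (8,G2,1.5), (8,G3,1.5), (9,G1,3), (13,G2,4), (14,G3,5), (15,G3,6), (16,G1,7), (17,G1,8), (20,G2,9.5), (20,G3,9.5), (27,G3,11)
Step 2: Sum ranks within each group.
R_1 = 18 (n_1 = 3)
R_2 = 15 (n_2 = 3)
R_3 = 33 (n_3 = 5)
Step 3: H = 12/(N(N+1)) * sum(R_i^2/n_i) - 3(N+1)
     = 12/(11*12) * (18^2/3 + 15^2/3 + 33^2/5) - 3*12
     = 0.090909 * 400.8 - 36
     = 0.436364.
Step 4: Ties present; correction factor C = 1 - 12/(11^3 - 11) = 0.990909. Corrected H = 0.436364 / 0.990909 = 0.440367.
Step 5: Under H0, H ~ chi^2(2); p-value = 0.802372.
Step 6: alpha = 0.05. fail to reject H0.

H = 0.4404, df = 2, p = 0.802372, fail to reject H0.


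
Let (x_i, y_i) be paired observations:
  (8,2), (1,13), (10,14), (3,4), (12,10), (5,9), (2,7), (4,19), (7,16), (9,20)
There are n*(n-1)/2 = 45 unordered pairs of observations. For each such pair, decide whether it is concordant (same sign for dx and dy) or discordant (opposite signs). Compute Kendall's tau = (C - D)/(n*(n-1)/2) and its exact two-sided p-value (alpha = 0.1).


Step 1: Enumerate the 45 unordered pairs (i,j) with i<j and classify each by sign(x_j-x_i) * sign(y_j-y_i).
  (1,2):dx=-7,dy=+11->D; (1,3):dx=+2,dy=+12->C; (1,4):dx=-5,dy=+2->D; (1,5):dx=+4,dy=+8->C
  (1,6):dx=-3,dy=+7->D; (1,7):dx=-6,dy=+5->D; (1,8):dx=-4,dy=+17->D; (1,9):dx=-1,dy=+14->D
  (1,10):dx=+1,dy=+18->C; (2,3):dx=+9,dy=+1->C; (2,4):dx=+2,dy=-9->D; (2,5):dx=+11,dy=-3->D
  (2,6):dx=+4,dy=-4->D; (2,7):dx=+1,dy=-6->D; (2,8):dx=+3,dy=+6->C; (2,9):dx=+6,dy=+3->C
  (2,10):dx=+8,dy=+7->C; (3,4):dx=-7,dy=-10->C; (3,5):dx=+2,dy=-4->D; (3,6):dx=-5,dy=-5->C
  (3,7):dx=-8,dy=-7->C; (3,8):dx=-6,dy=+5->D; (3,9):dx=-3,dy=+2->D; (3,10):dx=-1,dy=+6->D
  (4,5):dx=+9,dy=+6->C; (4,6):dx=+2,dy=+5->C; (4,7):dx=-1,dy=+3->D; (4,8):dx=+1,dy=+15->C
  (4,9):dx=+4,dy=+12->C; (4,10):dx=+6,dy=+16->C; (5,6):dx=-7,dy=-1->C; (5,7):dx=-10,dy=-3->C
  (5,8):dx=-8,dy=+9->D; (5,9):dx=-5,dy=+6->D; (5,10):dx=-3,dy=+10->D; (6,7):dx=-3,dy=-2->C
  (6,8):dx=-1,dy=+10->D; (6,9):dx=+2,dy=+7->C; (6,10):dx=+4,dy=+11->C; (7,8):dx=+2,dy=+12->C
  (7,9):dx=+5,dy=+9->C; (7,10):dx=+7,dy=+13->C; (8,9):dx=+3,dy=-3->D; (8,10):dx=+5,dy=+1->C
  (9,10):dx=+2,dy=+4->C
Step 2: C = 25, D = 20, total pairs = 45.
Step 3: tau = (C - D)/(n(n-1)/2) = (25 - 20)/45 = 0.111111.
Step 4: Exact two-sided p-value (enumerate n! = 3628800 permutations of y under H0): p = 0.727490.
Step 5: alpha = 0.1. fail to reject H0.

tau_b = 0.1111 (C=25, D=20), p = 0.727490, fail to reject H0.


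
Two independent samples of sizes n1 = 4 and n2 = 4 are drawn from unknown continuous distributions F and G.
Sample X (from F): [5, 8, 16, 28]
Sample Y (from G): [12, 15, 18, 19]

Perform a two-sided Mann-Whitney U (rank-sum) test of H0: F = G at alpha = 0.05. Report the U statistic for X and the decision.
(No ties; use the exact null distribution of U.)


Step 1: Combine and sort all 8 observations; assign midranks.
sorted (value, group): (5,X), (8,X), (12,Y), (15,Y), (16,X), (18,Y), (19,Y), (28,X)
ranks: 5->1, 8->2, 12->3, 15->4, 16->5, 18->6, 19->7, 28->8
Step 2: Rank sum for X: R1 = 1 + 2 + 5 + 8 = 16.
Step 3: U_X = R1 - n1(n1+1)/2 = 16 - 4*5/2 = 16 - 10 = 6.
       U_Y = n1*n2 - U_X = 16 - 6 = 10.
Step 4: No ties, so the exact null distribution of U (based on enumerating the C(8,4) = 70 equally likely rank assignments) gives the two-sided p-value.
Step 5: p-value = 0.685714; compare to alpha = 0.05. fail to reject H0.

U_X = 6, p = 0.685714, fail to reject H0 at alpha = 0.05.


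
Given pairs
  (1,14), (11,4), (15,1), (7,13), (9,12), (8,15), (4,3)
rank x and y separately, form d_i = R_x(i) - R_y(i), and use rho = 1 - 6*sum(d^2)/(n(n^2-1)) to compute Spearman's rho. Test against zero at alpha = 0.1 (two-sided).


Step 1: Rank x and y separately (midranks; no ties here).
rank(x): 1->1, 11->6, 15->7, 7->3, 9->5, 8->4, 4->2
rank(y): 14->6, 4->3, 1->1, 13->5, 12->4, 15->7, 3->2
Step 2: d_i = R_x(i) - R_y(i); compute d_i^2.
  (1-6)^2=25, (6-3)^2=9, (7-1)^2=36, (3-5)^2=4, (5-4)^2=1, (4-7)^2=9, (2-2)^2=0
sum(d^2) = 84.
Step 3: rho = 1 - 6*84 / (7*(7^2 - 1)) = 1 - 504/336 = -0.500000.
Step 4: Under H0, t = rho * sqrt((n-2)/(1-rho^2)) = -1.2910 ~ t(5).
Step 5: Two-sided p-value from the t-distribution with 5 df = 0.253170.
Step 6: alpha = 0.1. fail to reject H0.

rho = -0.5000, p = 0.253170, fail to reject H0 at alpha = 0.1.


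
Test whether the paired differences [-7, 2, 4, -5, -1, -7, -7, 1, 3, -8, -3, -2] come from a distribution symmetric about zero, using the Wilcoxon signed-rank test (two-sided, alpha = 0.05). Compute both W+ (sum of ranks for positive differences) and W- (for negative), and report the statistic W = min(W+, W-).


Step 1: Drop any zero differences (none here) and take |d_i|.
|d| = [7, 2, 4, 5, 1, 7, 7, 1, 3, 8, 3, 2]
Step 2: Midrank |d_i| (ties get averaged ranks).
ranks: |7|->10, |2|->3.5, |4|->7, |5|->8, |1|->1.5, |7|->10, |7|->10, |1|->1.5, |3|->5.5, |8|->12, |3|->5.5, |2|->3.5
Step 3: Attach original signs; sum ranks with positive sign and with negative sign.
W+ = 3.5 + 7 + 1.5 + 5.5 = 17.5
W- = 10 + 8 + 1.5 + 10 + 10 + 12 + 5.5 + 3.5 = 60.5
(Check: W+ + W- = 78 should equal n(n+1)/2 = 78.)
Step 4: Test statistic W = min(W+, W-) = 17.5.
Step 5: Ties in |d|, so use the tie-corrected normal approximation.
        E[W] = n(n+1)/4 = 12*13/4 = 39.
        Tie groups: |d|=1 (t=2), |d|=2 (t=2), |d|=3 (t=2), |d|=7 (t=3); sum(t^3 - t) = 42.
        Var[W] = n(n+1)(2n+1)/24 - sum(t^3-t)/48 = 3900/24 - 42/48 = 161.625.
        z = (W - E[W]) / sqrt(Var[W]) = (17.5 - 39) / 12.7132 = -1.6912.
        Two-sided p = 2*Phi(z) = 0.090807.
Step 6: alpha = 0.05. fail to reject H0.

W+ = 17.5, W- = 60.5, W = min = 17.5, p = 0.090807, fail to reject H0.


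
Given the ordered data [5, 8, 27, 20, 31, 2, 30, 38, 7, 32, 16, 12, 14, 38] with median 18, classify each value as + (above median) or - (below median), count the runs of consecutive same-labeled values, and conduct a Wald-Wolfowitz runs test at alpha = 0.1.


Step 1: Compute median = 18; label A = above, B = below.
Labels in order: BBAAABAABABBBA  (n_A = 7, n_B = 7)
Step 2: Count runs R = 8.
Step 3: Under H0 (random ordering), E[R] = 2*n_A*n_B/(n_A+n_B) + 1 = 2*7*7/14 + 1 = 8.0000.
        Var[R] = 2*n_A*n_B*(2*n_A*n_B - n_A - n_B) / ((n_A+n_B)^2 * (n_A+n_B-1)) = 8232/2548 = 3.2308.
        SD[R] = 1.7974.
Step 4: R = E[R], so z = 0 with no continuity correction.
Step 5: Two-sided p-value via normal approximation = 2*(1 - Phi(|z|)) = 1.000000.
Step 6: alpha = 0.1. fail to reject H0.

R = 8, z = 0.0000, p = 1.000000, fail to reject H0.


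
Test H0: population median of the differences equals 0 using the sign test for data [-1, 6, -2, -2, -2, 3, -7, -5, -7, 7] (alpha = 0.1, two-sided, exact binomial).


Step 1: Discard zero differences. Original n = 10; n_eff = number of nonzero differences = 10.
Nonzero differences (with sign): -1, +6, -2, -2, -2, +3, -7, -5, -7, +7
Step 2: Count signs: positive = 3, negative = 7.
Step 3: Under H0: P(positive) = 0.5, so the number of positives S ~ Bin(10, 0.5).
Step 4: Two-sided exact p-value = sum of Bin(10,0.5) probabilities at or below the observed probability = 0.343750.
Step 5: alpha = 0.1. fail to reject H0.

n_eff = 10, pos = 3, neg = 7, p = 0.343750, fail to reject H0.


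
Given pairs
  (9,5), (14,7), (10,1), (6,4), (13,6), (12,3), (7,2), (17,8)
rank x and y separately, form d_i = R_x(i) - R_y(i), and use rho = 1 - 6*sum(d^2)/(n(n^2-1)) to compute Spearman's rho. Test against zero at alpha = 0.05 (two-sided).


Step 1: Rank x and y separately (midranks; no ties here).
rank(x): 9->3, 14->7, 10->4, 6->1, 13->6, 12->5, 7->2, 17->8
rank(y): 5->5, 7->7, 1->1, 4->4, 6->6, 3->3, 2->2, 8->8
Step 2: d_i = R_x(i) - R_y(i); compute d_i^2.
  (3-5)^2=4, (7-7)^2=0, (4-1)^2=9, (1-4)^2=9, (6-6)^2=0, (5-3)^2=4, (2-2)^2=0, (8-8)^2=0
sum(d^2) = 26.
Step 3: rho = 1 - 6*26 / (8*(8^2 - 1)) = 1 - 156/504 = 0.690476.
Step 4: Under H0, t = rho * sqrt((n-2)/(1-rho^2)) = 2.3382 ~ t(6).
Step 5: Two-sided p-value from the t-distribution with 6 df = 0.057990.
Step 6: alpha = 0.05. fail to reject H0.

rho = 0.6905, p = 0.057990, fail to reject H0 at alpha = 0.05.


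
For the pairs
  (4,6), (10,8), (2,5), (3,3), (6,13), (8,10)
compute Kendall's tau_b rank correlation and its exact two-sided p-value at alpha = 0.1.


Step 1: Enumerate the 15 unordered pairs (i,j) with i<j and classify each by sign(x_j-x_i) * sign(y_j-y_i).
  (1,2):dx=+6,dy=+2->C; (1,3):dx=-2,dy=-1->C; (1,4):dx=-1,dy=-3->C; (1,5):dx=+2,dy=+7->C
  (1,6):dx=+4,dy=+4->C; (2,3):dx=-8,dy=-3->C; (2,4):dx=-7,dy=-5->C; (2,5):dx=-4,dy=+5->D
  (2,6):dx=-2,dy=+2->D; (3,4):dx=+1,dy=-2->D; (3,5):dx=+4,dy=+8->C; (3,6):dx=+6,dy=+5->C
  (4,5):dx=+3,dy=+10->C; (4,6):dx=+5,dy=+7->C; (5,6):dx=+2,dy=-3->D
Step 2: C = 11, D = 4, total pairs = 15.
Step 3: tau = (C - D)/(n(n-1)/2) = (11 - 4)/15 = 0.466667.
Step 4: Exact two-sided p-value (enumerate n! = 720 permutations of y under H0): p = 0.272222.
Step 5: alpha = 0.1. fail to reject H0.

tau_b = 0.4667 (C=11, D=4), p = 0.272222, fail to reject H0.


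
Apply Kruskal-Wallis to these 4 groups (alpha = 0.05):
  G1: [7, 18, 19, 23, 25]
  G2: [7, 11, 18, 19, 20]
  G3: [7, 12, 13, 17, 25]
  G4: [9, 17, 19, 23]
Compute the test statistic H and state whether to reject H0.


Step 1: Combine all N = 19 observations and assign midranks.
sorted (value, group, rank): (7,G1,2), (7,G2,2), (7,G3,2), (9,G4,4), (11,G2,5), (12,G3,6), (13,G3,7), (17,G3,8.5), (17,G4,8.5), (18,G1,10.5), (18,G2,10.5), (19,G1,13), (19,G2,13), (19,G4,13), (20,G2,15), (23,G1,16.5), (23,G4,16.5), (25,G1,18.5), (25,G3,18.5)
Step 2: Sum ranks within each group.
R_1 = 60.5 (n_1 = 5)
R_2 = 45.5 (n_2 = 5)
R_3 = 42 (n_3 = 5)
R_4 = 42 (n_4 = 4)
Step 3: H = 12/(N(N+1)) * sum(R_i^2/n_i) - 3(N+1)
     = 12/(19*20) * (60.5^2/5 + 45.5^2/5 + 42^2/5 + 42^2/4) - 3*20
     = 0.031579 * 1939.9 - 60
     = 1.260000.
Step 4: Ties present; correction factor C = 1 - 72/(19^3 - 19) = 0.989474. Corrected H = 1.260000 / 0.989474 = 1.273404.
Step 5: Under H0, H ~ chi^2(3); p-value = 0.735458.
Step 6: alpha = 0.05. fail to reject H0.

H = 1.2734, df = 3, p = 0.735458, fail to reject H0.


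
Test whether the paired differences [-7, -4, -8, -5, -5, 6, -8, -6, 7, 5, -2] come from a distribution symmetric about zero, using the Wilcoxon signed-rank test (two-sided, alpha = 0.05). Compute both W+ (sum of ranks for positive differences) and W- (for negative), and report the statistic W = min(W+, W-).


Step 1: Drop any zero differences (none here) and take |d_i|.
|d| = [7, 4, 8, 5, 5, 6, 8, 6, 7, 5, 2]
Step 2: Midrank |d_i| (ties get averaged ranks).
ranks: |7|->8.5, |4|->2, |8|->10.5, |5|->4, |5|->4, |6|->6.5, |8|->10.5, |6|->6.5, |7|->8.5, |5|->4, |2|->1
Step 3: Attach original signs; sum ranks with positive sign and with negative sign.
W+ = 6.5 + 8.5 + 4 = 19
W- = 8.5 + 2 + 10.5 + 4 + 4 + 10.5 + 6.5 + 1 = 47
(Check: W+ + W- = 66 should equal n(n+1)/2 = 66.)
Step 4: Test statistic W = min(W+, W-) = 19.
Step 5: Ties in |d|, so use the tie-corrected normal approximation.
        E[W] = n(n+1)/4 = 11*12/4 = 33.
        Tie groups: |d|=5 (t=3), |d|=6 (t=2), |d|=7 (t=2), |d|=8 (t=2); sum(t^3 - t) = 42.
        Var[W] = n(n+1)(2n+1)/24 - sum(t^3-t)/48 = 3036/24 - 42/48 = 125.625.
        z = (W - E[W]) / sqrt(Var[W]) = (19 - 33) / 11.2083 = -1.2491.
        Two-sided p = 2*Phi(z) = 0.211636.
Step 6: alpha = 0.05. fail to reject H0.

W+ = 19, W- = 47, W = min = 19, p = 0.211636, fail to reject H0.


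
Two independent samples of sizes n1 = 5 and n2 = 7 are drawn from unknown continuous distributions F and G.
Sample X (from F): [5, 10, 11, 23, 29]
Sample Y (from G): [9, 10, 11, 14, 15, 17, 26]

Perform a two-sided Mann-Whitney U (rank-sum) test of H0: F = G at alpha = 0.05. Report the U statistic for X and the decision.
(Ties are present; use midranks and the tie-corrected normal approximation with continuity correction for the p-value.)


Step 1: Combine and sort all 12 observations; assign midranks.
sorted (value, group): (5,X), (9,Y), (10,X), (10,Y), (11,X), (11,Y), (14,Y), (15,Y), (17,Y), (23,X), (26,Y), (29,X)
ranks: 5->1, 9->2, 10->3.5, 10->3.5, 11->5.5, 11->5.5, 14->7, 15->8, 17->9, 23->10, 26->11, 29->12
Step 2: Rank sum for X: R1 = 1 + 3.5 + 5.5 + 10 + 12 = 32.
Step 3: U_X = R1 - n1(n1+1)/2 = 32 - 5*6/2 = 32 - 15 = 17.
       U_Y = n1*n2 - U_X = 35 - 17 = 18.
Step 4: Ties are present, so use the tie-corrected normal approximation (with continuity correction) for the p-value.
Step 5: p-value = 1.000000; compare to alpha = 0.05. fail to reject H0.

U_X = 17, p = 1.000000, fail to reject H0 at alpha = 0.05.
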